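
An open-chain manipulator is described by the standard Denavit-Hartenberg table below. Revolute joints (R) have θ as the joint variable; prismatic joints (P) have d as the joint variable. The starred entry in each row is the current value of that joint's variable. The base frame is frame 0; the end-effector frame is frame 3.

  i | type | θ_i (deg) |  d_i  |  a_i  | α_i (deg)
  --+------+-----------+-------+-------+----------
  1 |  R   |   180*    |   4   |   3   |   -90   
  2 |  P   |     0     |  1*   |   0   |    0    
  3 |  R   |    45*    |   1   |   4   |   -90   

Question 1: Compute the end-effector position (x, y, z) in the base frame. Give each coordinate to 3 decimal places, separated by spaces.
after link 1: o_1 = (-3.0000, 0.0000, 4.0000)
after link 2: o_2 = (-3.0000, -1.0000, 4.0000)
after link 3: o_3 = (-5.8284, -2.0000, 1.1716)

-5.828 -2.000 1.172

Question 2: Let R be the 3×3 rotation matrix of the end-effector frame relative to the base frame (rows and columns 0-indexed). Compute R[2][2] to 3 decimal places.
End-effector z-axis (col 2 of R) = (0.7071,-0.0000,-0.7071)
R[2][2] = -0.7071

-0.707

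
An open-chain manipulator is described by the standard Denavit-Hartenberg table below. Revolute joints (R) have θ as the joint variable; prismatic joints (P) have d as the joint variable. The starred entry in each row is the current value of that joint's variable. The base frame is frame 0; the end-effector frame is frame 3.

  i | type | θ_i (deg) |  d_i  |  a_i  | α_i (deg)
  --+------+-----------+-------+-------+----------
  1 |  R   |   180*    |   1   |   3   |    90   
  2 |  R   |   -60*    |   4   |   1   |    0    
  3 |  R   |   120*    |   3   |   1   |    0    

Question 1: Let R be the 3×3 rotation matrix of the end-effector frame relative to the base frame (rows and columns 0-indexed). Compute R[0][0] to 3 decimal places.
End-effector x-axis (col 0 of R) = (-0.5000,0.0000,0.8660)
R[0][0] = -0.5000

-0.500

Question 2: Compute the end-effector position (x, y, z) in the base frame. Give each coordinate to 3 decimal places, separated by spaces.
after link 1: o_1 = (-3.0000, 0.0000, 1.0000)
after link 2: o_2 = (-3.5000, 4.0000, 0.1340)
after link 3: o_3 = (-4.0000, 7.0000, 1.0000)

-4.000 7.000 1.000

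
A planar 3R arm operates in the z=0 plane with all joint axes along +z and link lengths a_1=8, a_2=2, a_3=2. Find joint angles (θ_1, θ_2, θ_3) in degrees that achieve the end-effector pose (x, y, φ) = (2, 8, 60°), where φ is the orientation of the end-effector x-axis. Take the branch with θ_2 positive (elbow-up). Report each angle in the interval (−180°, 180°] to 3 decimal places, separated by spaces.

71.871 150.000 -161.871

wrist centre = target − a_3·(cos φ, sin φ) = (1.0000, 6.2679)
cos θ_2 = (40.2872−8²−2²)/(2·8·2) = -0.8660; θ_2 = 150.0000° (elbow-up)
β = atan2(6.2679,1.0000) = 80.9353°; ψ = atan2(1.0000,6.2679) = 9.0647°
θ_1 = β − ψ = 71.8706°
θ_3 = φ − θ_1 − θ_2 = -161.8706° (wrapped to (-180°,180°])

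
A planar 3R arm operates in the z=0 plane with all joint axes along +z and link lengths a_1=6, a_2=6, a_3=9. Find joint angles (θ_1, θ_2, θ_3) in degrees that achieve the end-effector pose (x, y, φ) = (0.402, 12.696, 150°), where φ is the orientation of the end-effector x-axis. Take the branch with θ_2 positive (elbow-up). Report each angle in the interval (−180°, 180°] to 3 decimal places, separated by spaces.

29.998 30.002 90.000

wrist centre = target − a_3·(cos φ, sin φ) = (8.1962, 8.1960)
cos θ_2 = (134.3526−6²−6²)/(2·6·6) = 0.8660; θ_2 = 30.0020° (elbow-up)
β = atan2(8.1960,8.1962) = 44.9992°; ψ = atan2(3.0002,11.1960) = 15.0010°
θ_1 = β − ψ = 29.9982°
θ_3 = φ − θ_1 − θ_2 = 89.9998° (wrapped to (-180°,180°])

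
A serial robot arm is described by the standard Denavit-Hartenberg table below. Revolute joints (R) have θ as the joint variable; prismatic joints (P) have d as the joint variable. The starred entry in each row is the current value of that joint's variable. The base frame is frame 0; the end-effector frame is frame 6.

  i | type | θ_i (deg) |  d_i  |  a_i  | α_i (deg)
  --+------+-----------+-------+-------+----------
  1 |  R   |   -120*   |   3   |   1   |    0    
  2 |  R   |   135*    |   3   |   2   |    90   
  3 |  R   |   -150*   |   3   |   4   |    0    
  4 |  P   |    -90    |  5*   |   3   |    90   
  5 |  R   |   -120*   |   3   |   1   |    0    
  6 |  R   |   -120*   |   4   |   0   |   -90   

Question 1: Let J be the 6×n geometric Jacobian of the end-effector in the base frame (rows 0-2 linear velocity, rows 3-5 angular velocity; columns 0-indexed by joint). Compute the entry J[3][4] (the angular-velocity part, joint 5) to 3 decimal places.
axis z_4 = (0.8365,0.2241,0.5000); lever o_n−o_4 = (5.8730,2.4702,3.0670)
cross product → J_v[:, 4] = (-0.5477,0.3709,0.7500)
J_ω[:, 4] = z_4
entry J[3][4] = 0.8365

0.837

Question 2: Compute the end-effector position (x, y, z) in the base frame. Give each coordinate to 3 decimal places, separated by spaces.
after link 1: o_1 = (-0.5000, -0.8660, 3.0000)
after link 2: o_2 = (1.4319, -0.3484, 6.0000)
after link 3: o_3 = (-1.1378, -4.1427, 4.0000)
after link 4: o_4 = (-1.2925, -9.3606, 6.5981)
after link 5: o_5 = (1.2343, -7.7869, 7.6651)
after link 6: o_6 = (4.5804, -6.8904, 9.6651)

4.580 -6.890 9.665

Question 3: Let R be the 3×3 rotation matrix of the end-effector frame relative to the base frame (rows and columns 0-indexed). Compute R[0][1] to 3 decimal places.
End-effector y-axis (col 1 of R) = (-0.8365,-0.2241,-0.5000)
R[0][1] = -0.8365

-0.837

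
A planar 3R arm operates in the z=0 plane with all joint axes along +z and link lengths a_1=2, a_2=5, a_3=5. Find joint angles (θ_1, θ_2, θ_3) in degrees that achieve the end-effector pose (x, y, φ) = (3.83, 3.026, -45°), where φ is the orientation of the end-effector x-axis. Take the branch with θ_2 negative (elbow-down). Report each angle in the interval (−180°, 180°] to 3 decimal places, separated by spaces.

120.002 -45.007 -119.995

wrist centre = target − a_3·(cos φ, sin φ) = (0.2945, 6.5615)
cos θ_2 = (43.1404−2²−5²)/(2·2·5) = 0.7070; θ_2 = -45.0069° (elbow-down)
β = atan2(6.5615,0.2945) = 87.4304°; ψ = atan2(-3.5360,5.5351) = -32.5714°
θ_1 = β − ψ = 120.0018°
θ_3 = φ − θ_1 − θ_2 = -119.9949° (wrapped to (-180°,180°])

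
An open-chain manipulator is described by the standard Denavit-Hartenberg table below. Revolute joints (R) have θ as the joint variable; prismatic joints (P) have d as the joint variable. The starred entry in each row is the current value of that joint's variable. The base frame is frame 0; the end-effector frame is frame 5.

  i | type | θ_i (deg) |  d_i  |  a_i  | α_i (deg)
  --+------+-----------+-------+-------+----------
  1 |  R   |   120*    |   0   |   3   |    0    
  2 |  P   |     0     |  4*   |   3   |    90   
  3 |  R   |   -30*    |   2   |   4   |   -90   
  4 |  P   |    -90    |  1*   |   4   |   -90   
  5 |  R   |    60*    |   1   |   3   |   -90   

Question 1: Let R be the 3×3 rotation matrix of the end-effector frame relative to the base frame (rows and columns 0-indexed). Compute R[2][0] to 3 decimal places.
End-effector x-axis (col 0 of R) = (0.6495,-0.1250,-0.7500)
R[2][0] = -0.7500

-0.750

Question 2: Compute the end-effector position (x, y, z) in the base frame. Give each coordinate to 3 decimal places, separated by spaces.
after link 1: o_1 = (-1.5000, 2.5981, 0.0000)
after link 2: o_2 = (-3.0000, 5.1962, 4.0000)
after link 3: o_3 = (-3.0000, 9.1962, 2.0000)
after link 4: o_4 = (0.2141, 11.6292, 2.8660)
after link 5: o_5 = (1.7296, 12.0042, 0.1160)

1.730 12.004 0.116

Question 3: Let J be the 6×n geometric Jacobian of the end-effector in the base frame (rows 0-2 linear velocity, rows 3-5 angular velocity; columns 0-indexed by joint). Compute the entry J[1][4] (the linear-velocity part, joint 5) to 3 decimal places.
axis z_4 = (-0.4330,0.7500,-0.5000); lever o_n−o_4 = (1.5155,0.3750,-2.7500)
cross product → J_v[:, 4] = (-1.8750,-1.9486,-1.2990)
J_ω[:, 4] = z_4
entry J[1][4] = -1.9486

-1.949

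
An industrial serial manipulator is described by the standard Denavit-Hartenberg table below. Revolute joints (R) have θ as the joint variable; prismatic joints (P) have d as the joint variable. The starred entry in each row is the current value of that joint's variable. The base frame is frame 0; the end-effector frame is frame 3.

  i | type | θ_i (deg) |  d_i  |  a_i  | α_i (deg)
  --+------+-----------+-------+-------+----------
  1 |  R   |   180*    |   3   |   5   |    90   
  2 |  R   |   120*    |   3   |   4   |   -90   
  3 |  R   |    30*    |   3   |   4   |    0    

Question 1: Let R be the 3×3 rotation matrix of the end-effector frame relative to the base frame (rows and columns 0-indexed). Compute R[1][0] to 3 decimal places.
End-effector x-axis (col 0 of R) = (0.4330,-0.5000,0.7500)
R[1][0] = -0.5000

-0.500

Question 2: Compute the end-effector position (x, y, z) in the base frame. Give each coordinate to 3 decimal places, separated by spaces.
after link 1: o_1 = (-5.0000, 0.0000, 3.0000)
after link 2: o_2 = (-3.0000, 3.0000, 6.4641)
after link 3: o_3 = (1.3301, 1.0000, 7.9641)

1.330 1.000 7.964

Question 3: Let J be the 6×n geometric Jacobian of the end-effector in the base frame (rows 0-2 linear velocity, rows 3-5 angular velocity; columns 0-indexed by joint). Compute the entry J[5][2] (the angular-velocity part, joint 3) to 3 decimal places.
-0.500

axis z_2 = (0.8660,-0.0000,-0.5000); lever o_n−o_2 = (4.3301,-2.0000,1.5000)
cross product → J_v[:, 2] = (-1.0000,-3.4641,-1.7321)
J_ω[:, 2] = z_2
entry J[5][2] = -0.5000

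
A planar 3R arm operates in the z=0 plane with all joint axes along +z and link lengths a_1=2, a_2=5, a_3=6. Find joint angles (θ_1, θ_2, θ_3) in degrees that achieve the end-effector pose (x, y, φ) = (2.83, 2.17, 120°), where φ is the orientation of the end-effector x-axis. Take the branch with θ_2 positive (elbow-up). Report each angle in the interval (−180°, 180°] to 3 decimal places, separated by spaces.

-59.985 44.982 135.003

wrist centre = target − a_3·(cos φ, sin φ) = (5.8300, -3.0262)
cos θ_2 = (43.1465−2²−5²)/(2·2·5) = 0.7073; θ_2 = 44.9823° (elbow-up)
β = atan2(-3.0262,5.8300) = -27.4323°; ψ = atan2(3.5344,5.5366) = 32.5531°
θ_1 = β − ψ = -59.9854°
θ_3 = φ − θ_1 − θ_2 = 135.0031° (wrapped to (-180°,180°])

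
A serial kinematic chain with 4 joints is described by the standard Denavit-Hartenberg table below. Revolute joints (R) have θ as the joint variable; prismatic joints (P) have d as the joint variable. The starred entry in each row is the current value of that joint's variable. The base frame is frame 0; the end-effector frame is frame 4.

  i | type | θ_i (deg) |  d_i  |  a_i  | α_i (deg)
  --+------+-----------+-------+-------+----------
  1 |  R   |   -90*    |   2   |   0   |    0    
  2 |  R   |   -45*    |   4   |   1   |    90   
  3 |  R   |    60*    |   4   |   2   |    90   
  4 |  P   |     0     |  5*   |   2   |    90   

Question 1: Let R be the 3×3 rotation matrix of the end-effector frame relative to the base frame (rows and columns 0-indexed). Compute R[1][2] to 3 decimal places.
-0.707

End-effector z-axis (col 2 of R) = (0.7071,-0.7071,-0.0000)
R[1][2] = -0.7071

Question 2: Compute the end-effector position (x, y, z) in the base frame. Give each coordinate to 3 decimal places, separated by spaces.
-8.012 -2.355 6.964

after link 1: o_1 = (0.0000, 0.0000, 2.0000)
after link 2: o_2 = (-0.7071, -0.7071, 6.0000)
after link 3: o_3 = (-4.2426, 1.4142, 7.7321)
after link 4: o_4 = (-8.0116, -2.3548, 6.9641)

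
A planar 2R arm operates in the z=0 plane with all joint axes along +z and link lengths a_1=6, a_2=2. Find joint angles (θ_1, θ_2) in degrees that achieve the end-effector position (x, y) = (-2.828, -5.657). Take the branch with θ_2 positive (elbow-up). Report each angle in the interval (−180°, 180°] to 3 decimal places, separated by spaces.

-134.996 90.002

cos θ_2 = (39.9992−6²−2²)/(2·6·2) = -0.0000; θ_2 = 90.0018° (elbow-up)
β = atan2(-5.6570,-2.8280) = -116.5610°; ψ = atan2(2.0000,5.9999) = 18.4351°
θ_1 = β − ψ = -134.9961°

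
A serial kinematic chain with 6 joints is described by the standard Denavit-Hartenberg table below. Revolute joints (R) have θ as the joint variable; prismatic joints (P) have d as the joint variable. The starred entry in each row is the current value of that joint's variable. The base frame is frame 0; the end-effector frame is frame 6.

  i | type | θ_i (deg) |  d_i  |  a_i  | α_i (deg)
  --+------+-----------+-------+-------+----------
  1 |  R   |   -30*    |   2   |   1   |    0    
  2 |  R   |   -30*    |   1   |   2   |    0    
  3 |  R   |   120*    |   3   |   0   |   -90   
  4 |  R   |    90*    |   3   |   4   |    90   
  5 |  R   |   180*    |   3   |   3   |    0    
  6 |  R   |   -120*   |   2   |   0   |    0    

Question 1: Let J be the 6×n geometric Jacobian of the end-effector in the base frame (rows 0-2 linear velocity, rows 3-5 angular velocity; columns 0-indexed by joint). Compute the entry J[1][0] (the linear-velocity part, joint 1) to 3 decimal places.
axis z_0 = ẑ; lever o_n−o_0 = (1.7679,3.5981,5.0000)
cross product → J_v[:, 0] = (-3.5981,1.7679,0.0000)
J_ω[:, 0] = z_0
entry J[1][0] = 1.7679

1.768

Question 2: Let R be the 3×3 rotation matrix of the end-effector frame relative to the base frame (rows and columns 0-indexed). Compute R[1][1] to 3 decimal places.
End-effector y-axis (col 1 of R) = (-0.4330,0.2500,0.8660)
R[1][1] = 0.2500

0.250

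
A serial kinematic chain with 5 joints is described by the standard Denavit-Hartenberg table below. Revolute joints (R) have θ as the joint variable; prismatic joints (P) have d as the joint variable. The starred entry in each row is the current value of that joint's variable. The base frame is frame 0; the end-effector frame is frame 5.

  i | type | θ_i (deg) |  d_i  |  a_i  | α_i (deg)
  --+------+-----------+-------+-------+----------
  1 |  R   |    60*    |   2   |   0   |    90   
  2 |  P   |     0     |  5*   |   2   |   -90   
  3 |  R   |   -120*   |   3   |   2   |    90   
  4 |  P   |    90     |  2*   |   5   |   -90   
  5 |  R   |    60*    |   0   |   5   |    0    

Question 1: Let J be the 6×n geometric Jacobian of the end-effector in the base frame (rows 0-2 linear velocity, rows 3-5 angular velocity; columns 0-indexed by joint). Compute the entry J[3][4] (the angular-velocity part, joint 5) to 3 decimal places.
-0.500

axis z_4 = (-0.5000,0.8660,0.0000); lever o_n−o_4 = (3.7500,2.1651,2.5000)
cross product → J_v[:, 4] = (2.1651,1.2500,-4.3301)
J_ω[:, 4] = z_4
entry J[3][4] = -0.5000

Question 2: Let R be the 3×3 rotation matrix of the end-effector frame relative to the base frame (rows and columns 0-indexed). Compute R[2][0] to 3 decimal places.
End-effector x-axis (col 0 of R) = (0.7500,0.4330,0.5000)
R[2][0] = 0.5000

0.500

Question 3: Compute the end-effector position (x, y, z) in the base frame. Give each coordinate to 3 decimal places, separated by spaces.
after link 1: o_1 = (0.0000, 0.0000, 2.0000)
after link 2: o_2 = (5.3301, -0.7679, 2.0000)
after link 3: o_3 = (6.3301, -2.5000, 5.0000)
after link 4: o_4 = (4.5981, -3.5000, 10.0000)
after link 5: o_5 = (8.3481, -1.3349, 12.5000)

8.348 -1.335 12.500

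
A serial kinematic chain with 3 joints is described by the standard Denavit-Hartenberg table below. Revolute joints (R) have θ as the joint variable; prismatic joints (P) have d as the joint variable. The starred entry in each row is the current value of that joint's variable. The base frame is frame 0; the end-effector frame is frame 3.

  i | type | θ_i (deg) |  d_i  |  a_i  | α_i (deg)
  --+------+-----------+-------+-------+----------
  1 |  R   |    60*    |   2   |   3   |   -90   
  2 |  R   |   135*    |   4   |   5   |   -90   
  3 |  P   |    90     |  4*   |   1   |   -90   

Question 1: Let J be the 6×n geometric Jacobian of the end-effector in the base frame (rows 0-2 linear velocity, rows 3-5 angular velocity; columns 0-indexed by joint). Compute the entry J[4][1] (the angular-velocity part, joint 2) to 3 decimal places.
axis z_1 = (-0.8660,0.5000,0.0000); lever o_n−o_1 = (-5.7801,-4.0114,-0.7071)
cross product → J_v[:, 1] = (-0.3536,-0.6124,6.3640)
J_ω[:, 1] = z_1
entry J[4][1] = 0.5000

0.500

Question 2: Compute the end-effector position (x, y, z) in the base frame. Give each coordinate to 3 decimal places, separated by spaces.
after link 1: o_1 = (1.5000, 2.5981, 2.0000)
after link 2: o_2 = (-3.7319, 1.5362, -1.5355)
after link 3: o_3 = (-4.2801, -1.4133, 1.2929)

-4.280 -1.413 1.293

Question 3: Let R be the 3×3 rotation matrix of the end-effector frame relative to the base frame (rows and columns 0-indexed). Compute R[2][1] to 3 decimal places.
End-effector y-axis (col 1 of R) = (0.3536,0.6124,-0.7071)
R[2][1] = -0.7071

-0.707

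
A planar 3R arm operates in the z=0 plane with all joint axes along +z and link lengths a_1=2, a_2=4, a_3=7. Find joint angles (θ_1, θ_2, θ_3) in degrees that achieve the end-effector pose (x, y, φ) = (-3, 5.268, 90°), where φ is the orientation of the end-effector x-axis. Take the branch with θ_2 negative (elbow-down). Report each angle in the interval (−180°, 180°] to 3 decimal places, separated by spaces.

wrist centre = target − a_3·(cos φ, sin φ) = (-3.0000, -1.7320)
cos θ_2 = (11.9998−2²−4²)/(2·2·4) = -0.5000; θ_2 = -120.0007° (elbow-down)
β = atan2(-1.7320,-3.0000) = -150.0007°; ψ = atan2(-3.4641,-0.0000) = -90.0007°
θ_1 = β − ψ = -60.0000°
θ_3 = φ − θ_1 − θ_2 = -89.9993° (wrapped to (-180°,180°])

-60.000 -120.001 -89.999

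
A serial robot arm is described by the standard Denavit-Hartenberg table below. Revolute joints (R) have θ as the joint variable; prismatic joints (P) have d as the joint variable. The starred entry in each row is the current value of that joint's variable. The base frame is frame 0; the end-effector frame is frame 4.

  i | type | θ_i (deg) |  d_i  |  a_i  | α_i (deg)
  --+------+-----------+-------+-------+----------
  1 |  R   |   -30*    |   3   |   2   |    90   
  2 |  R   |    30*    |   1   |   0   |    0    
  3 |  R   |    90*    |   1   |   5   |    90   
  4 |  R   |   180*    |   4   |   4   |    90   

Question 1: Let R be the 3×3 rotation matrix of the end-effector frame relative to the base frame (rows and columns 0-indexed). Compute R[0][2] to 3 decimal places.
-0.500

End-effector z-axis (col 2 of R) = (-0.5000,-0.8660,0.0000)
R[0][2] = -0.5000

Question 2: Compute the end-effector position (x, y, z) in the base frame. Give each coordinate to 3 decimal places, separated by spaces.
3.299 -4.214 5.866

after link 1: o_1 = (1.7321, -1.0000, 3.0000)
after link 2: o_2 = (1.2321, -1.8660, 3.0000)
after link 3: o_3 = (-1.4330, -1.4821, 7.3301)
after link 4: o_4 = (3.2990, -4.2141, 5.8660)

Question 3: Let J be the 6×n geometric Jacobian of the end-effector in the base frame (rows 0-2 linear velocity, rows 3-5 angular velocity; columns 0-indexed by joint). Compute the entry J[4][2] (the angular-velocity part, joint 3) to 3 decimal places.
axis z_2 = (-0.5000,-0.8660,0.0000); lever o_n−o_2 = (2.0670,-2.3481,2.8660)
cross product → J_v[:, 2] = (-2.4821,1.4330,2.9641)
J_ω[:, 2] = z_2
entry J[4][2] = -0.8660

-0.866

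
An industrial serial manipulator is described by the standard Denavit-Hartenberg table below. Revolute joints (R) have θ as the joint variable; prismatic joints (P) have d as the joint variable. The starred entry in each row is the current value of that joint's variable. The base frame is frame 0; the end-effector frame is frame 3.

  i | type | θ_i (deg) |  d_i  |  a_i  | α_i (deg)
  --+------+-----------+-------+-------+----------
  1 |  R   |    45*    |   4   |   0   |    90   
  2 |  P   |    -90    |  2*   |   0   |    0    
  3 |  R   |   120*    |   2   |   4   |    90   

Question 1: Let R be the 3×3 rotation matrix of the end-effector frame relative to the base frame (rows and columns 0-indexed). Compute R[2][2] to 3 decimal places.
-0.866

End-effector z-axis (col 2 of R) = (0.3536,0.3536,-0.8660)
R[2][2] = -0.8660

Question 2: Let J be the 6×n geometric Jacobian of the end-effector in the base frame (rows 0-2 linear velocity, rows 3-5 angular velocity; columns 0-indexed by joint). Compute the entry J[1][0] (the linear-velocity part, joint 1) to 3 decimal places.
axis z_0 = ẑ; lever o_n−o_0 = (5.2779,-0.3789,6.0000)
cross product → J_v[:, 0] = (0.3789,5.2779,-0.0000)
J_ω[:, 0] = z_0
entry J[1][0] = 5.2779

5.278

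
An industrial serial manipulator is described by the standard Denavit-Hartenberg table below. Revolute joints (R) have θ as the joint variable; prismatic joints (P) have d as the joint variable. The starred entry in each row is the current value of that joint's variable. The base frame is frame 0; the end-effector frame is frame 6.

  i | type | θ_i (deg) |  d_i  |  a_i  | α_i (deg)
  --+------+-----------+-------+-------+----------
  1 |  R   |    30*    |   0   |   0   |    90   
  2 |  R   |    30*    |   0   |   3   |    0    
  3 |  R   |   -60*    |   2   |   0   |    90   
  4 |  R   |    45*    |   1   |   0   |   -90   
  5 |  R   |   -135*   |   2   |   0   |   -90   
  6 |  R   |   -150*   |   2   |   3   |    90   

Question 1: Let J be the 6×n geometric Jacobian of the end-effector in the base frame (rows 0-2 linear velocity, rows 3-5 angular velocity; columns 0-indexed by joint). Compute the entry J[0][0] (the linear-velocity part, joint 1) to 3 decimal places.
axis z_0 = ẑ; lever o_n−o_0 = (5.2552,-4.7878,1.0881)
cross product → J_v[:, 0] = (4.7878,5.2552,-0.0000)
J_ω[:, 0] = z_0
entry J[0][0] = 4.7878

4.788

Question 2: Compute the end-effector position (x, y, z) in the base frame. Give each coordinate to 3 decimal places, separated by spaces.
5.255 -4.788 1.088

after link 1: o_1 = (0.0000, 0.0000, 0.0000)
after link 2: o_2 = (2.2500, 1.2990, 1.5000)
after link 3: o_3 = (3.2500, -0.4330, 1.5000)
after link 4: o_4 = (2.8170, -0.6830, 0.6340)
after link 5: o_5 = (2.4634, -2.5201, 1.3411)
after link 6: o_6 = (5.2552, -4.7878, 1.0881)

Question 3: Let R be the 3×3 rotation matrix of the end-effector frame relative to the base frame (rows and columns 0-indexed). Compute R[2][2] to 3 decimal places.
-0.125

End-effector z-axis (col 2 of R) = (0.6187,0.7756,-0.1250)
R[2][2] = -0.1250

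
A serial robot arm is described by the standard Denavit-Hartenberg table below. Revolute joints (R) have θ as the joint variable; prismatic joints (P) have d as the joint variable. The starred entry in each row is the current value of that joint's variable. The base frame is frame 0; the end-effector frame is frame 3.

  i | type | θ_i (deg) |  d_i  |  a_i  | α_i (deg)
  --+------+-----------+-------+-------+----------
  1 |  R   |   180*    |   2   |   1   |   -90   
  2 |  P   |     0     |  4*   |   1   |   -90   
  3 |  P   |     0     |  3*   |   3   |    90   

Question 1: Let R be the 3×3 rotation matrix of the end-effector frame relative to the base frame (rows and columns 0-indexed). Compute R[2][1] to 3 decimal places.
-1.000

End-effector y-axis (col 1 of R) = (-0.0000,-0.0000,-1.0000)
R[2][1] = -1.0000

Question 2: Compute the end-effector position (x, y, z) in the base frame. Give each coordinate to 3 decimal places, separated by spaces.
-5.000 -4.000 -1.000

after link 1: o_1 = (-1.0000, 0.0000, 2.0000)
after link 2: o_2 = (-2.0000, -4.0000, 2.0000)
after link 3: o_3 = (-5.0000, -4.0000, -1.0000)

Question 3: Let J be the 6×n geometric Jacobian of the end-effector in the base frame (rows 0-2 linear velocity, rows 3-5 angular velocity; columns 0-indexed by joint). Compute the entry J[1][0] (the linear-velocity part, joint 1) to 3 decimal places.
axis z_0 = ẑ; lever o_n−o_0 = (-5.0000,-4.0000,-1.0000)
cross product → J_v[:, 0] = (4.0000,-5.0000,0.0000)
J_ω[:, 0] = z_0
entry J[1][0] = -5.0000

-5.000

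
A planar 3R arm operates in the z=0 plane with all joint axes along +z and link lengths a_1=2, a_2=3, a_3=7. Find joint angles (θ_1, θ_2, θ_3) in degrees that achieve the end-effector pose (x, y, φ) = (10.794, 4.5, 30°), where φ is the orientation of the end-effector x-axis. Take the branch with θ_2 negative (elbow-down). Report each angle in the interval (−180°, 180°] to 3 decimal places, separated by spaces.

30.013 -30.021 30.008

wrist centre = target − a_3·(cos φ, sin φ) = (4.7318, 1.0000)
cos θ_2 = (23.3901−2²−3²)/(2·2·3) = 0.8658; θ_2 = -30.0207° (elbow-down)
β = atan2(1.0000,4.7318) = 11.9330°; ψ = atan2(-1.5009,4.5975) = -18.0801°
θ_1 = β − ψ = 30.0131°
θ_3 = φ − θ_1 − θ_2 = 30.0076° (wrapped to (-180°,180°])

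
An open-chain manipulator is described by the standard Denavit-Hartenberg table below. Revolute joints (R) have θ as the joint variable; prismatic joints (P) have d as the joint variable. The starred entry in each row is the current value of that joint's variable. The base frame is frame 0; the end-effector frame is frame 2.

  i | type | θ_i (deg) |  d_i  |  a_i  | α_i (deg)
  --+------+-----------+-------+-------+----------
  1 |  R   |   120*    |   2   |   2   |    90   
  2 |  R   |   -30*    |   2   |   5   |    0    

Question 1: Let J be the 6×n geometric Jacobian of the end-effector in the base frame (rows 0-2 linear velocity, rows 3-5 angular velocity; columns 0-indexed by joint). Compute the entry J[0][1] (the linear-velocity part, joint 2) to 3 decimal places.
axis z_1 = (0.8660,0.5000,0.0000); lever o_n−o_1 = (-0.4330,4.7500,-2.5000)
cross product → J_v[:, 1] = (-1.2500,2.1651,4.3301)
J_ω[:, 1] = z_1
entry J[0][1] = -1.2500

-1.250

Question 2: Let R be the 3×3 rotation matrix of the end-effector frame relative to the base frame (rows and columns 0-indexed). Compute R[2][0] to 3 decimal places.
-0.500

End-effector x-axis (col 0 of R) = (-0.4330,0.7500,-0.5000)
R[2][0] = -0.5000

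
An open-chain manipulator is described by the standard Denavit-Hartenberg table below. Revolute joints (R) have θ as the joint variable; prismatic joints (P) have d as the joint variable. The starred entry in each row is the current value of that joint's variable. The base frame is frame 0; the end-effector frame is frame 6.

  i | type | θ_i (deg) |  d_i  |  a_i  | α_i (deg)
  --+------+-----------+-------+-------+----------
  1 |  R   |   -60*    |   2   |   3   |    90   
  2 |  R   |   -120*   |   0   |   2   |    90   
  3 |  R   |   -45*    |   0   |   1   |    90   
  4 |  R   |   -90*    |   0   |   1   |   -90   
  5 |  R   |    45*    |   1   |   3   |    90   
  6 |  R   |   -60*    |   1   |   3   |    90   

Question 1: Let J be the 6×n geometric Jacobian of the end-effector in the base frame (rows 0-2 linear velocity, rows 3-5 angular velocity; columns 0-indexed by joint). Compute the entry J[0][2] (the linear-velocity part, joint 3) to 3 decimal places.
axis z_2 = (-0.4330,0.7500,0.5000); lever o_n−o_2 = (-0.0965,-4.1786,-3.5938)
cross product → J_v[:, 2] = (-0.6061,-1.6044,1.8818)
J_ω[:, 2] = z_2
entry J[0][2] = -0.6061

-0.606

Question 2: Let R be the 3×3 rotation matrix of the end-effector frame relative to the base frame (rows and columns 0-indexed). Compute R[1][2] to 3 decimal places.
End-effector z-axis (col 2 of R) = (0.0003,0.1584,0.9874)
R[1][2] = 0.1584

0.158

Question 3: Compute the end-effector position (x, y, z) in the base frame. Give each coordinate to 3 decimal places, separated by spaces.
0.903 -5.911 -3.326

after link 1: o_1 = (1.5000, -2.5981, 2.0000)
after link 2: o_2 = (1.0000, -1.7321, 0.2679)
after link 3: o_3 = (1.4356, -1.0723, -0.3444)
after link 4: o_4 = (1.8686, -1.8223, -0.8444)
after link 5: o_5 = (1.5487, -2.8540, -3.8165)
after link 6: o_6 = (0.9035, -5.9107, -3.3259)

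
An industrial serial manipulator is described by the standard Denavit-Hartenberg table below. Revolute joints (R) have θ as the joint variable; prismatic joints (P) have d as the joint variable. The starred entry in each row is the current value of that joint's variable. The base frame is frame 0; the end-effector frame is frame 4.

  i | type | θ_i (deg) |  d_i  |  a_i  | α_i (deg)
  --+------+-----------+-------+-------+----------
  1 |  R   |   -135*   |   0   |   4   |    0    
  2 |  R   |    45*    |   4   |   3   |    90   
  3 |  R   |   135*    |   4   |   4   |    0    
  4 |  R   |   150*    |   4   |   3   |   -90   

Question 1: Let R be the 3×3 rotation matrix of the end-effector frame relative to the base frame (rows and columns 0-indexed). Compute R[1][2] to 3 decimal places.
-0.966

End-effector z-axis (col 2 of R) = (-0.0000,-0.9659,0.2588)
R[1][2] = -0.9659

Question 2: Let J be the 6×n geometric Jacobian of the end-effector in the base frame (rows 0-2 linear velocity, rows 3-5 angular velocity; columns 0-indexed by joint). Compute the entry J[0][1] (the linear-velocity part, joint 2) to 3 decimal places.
0.948

axis z_1 = (0.0000,0.0000,1.0000); lever o_n−o_1 = (-8.0000,-0.9480,3.9306)
cross product → J_v[:, 1] = (0.9480,-8.0000,0.0000)
J_ω[:, 1] = z_1
entry J[0][1] = 0.9480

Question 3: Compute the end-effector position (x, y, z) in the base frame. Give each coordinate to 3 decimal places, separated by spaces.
-10.828 -3.776 3.931

after link 1: o_1 = (-2.8284, -2.8284, 0.0000)
after link 2: o_2 = (-2.8284, -5.8284, 4.0000)
after link 3: o_3 = (-6.8284, -3.0000, 6.8284)
after link 4: o_4 = (-10.8284, -3.7765, 3.9306)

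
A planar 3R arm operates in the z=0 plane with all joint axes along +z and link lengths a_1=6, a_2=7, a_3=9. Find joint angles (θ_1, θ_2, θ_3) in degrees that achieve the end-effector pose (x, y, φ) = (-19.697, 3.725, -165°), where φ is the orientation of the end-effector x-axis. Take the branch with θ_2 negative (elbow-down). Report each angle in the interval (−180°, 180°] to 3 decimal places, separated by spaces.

wrist centre = target − a_3·(cos φ, sin φ) = (-11.0037, 6.0544)
cos θ_2 = (157.7361−6²−7²)/(2·6·7) = 0.8659; θ_2 = -30.0137° (elbow-down)
β = atan2(6.0544,-11.0037) = 151.1798°; ψ = atan2(-3.5014,12.0613) = -16.1882°
θ_1 = β − ψ = 167.3680°
θ_3 = φ − θ_1 − θ_2 = 57.6457° (wrapped to (-180°,180°])

167.368 -30.014 57.646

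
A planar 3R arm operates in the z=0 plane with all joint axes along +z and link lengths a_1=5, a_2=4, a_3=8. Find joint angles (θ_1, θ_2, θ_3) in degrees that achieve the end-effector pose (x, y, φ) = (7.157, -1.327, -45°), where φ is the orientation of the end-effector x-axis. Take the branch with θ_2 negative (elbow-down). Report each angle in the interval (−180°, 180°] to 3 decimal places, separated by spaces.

119.998 -120.003 -44.995

wrist centre = target − a_3·(cos φ, sin φ) = (1.5001, 4.3299)
cos θ_2 = (20.9981−5²−4²)/(2·5·4) = -0.5000; θ_2 = -120.0032° (elbow-down)
β = atan2(4.3299,1.5001) = 70.8906°; ψ = atan2(-3.4640,2.9998) = -49.1075°
θ_1 = β − ψ = 119.9981°
θ_3 = φ − θ_1 − θ_2 = -44.9949° (wrapped to (-180°,180°])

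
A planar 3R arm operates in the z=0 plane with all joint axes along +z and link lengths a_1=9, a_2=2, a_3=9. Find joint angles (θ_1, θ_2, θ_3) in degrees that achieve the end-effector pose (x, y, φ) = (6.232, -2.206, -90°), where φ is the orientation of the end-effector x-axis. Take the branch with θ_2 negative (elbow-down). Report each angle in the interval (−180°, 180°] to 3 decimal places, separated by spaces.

60.000 -90.006 -59.994

wrist centre = target − a_3·(cos φ, sin φ) = (6.2320, 6.7940)
cos θ_2 = (84.9963−9²−2²)/(2·9·2) = -0.0001; θ_2 = -90.0060° (elbow-down)
β = atan2(6.7940,6.2320) = 47.4705°; ψ = atan2(-2.0000,8.9998) = -12.5291°
θ_1 = β − ψ = 59.9996°
θ_3 = φ − θ_1 − θ_2 = -59.9936° (wrapped to (-180°,180°])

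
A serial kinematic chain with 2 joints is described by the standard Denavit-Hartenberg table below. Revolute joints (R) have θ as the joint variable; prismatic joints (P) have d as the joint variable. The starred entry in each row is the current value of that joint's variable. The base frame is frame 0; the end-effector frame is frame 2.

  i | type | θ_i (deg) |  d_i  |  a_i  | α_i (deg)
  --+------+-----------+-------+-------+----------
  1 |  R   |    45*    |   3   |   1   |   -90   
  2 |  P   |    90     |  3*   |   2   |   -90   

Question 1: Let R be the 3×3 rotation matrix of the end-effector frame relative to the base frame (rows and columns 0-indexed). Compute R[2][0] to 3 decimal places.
End-effector x-axis (col 0 of R) = (0.0000,0.0000,-1.0000)
R[2][0] = -1.0000

-1.000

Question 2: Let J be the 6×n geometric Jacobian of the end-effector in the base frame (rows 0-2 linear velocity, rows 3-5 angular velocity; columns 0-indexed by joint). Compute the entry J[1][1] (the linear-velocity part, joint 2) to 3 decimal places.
0.707

prismatic axis z_1 = (-0.7071,0.7071,0.0000)
J_v[:, 1] = z_1; J_ω[:, 1] = (0,0,0)
entry J[1][1] = 0.7071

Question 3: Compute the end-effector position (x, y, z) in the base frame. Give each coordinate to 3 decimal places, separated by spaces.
after link 1: o_1 = (0.7071, 0.7071, 3.0000)
after link 2: o_2 = (-1.4142, 2.8284, 1.0000)

-1.414 2.828 1.000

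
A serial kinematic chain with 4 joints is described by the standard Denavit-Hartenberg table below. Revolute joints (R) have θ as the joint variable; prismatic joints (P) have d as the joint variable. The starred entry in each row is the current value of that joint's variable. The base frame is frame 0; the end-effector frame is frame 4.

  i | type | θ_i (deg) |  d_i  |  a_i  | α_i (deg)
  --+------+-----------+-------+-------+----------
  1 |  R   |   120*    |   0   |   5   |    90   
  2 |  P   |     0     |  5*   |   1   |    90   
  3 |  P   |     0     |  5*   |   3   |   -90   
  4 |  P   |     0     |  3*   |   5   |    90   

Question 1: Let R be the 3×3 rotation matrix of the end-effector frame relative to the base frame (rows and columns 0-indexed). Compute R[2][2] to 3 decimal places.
-1.000

End-effector z-axis (col 2 of R) = (0.0000,0.0000,-1.0000)
R[2][2] = -1.0000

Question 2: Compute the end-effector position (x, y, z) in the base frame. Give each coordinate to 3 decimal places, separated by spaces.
-0.072 16.124 -5.000

after link 1: o_1 = (-2.5000, 4.3301, 0.0000)
after link 2: o_2 = (1.3301, 7.6962, 0.0000)
after link 3: o_3 = (-0.1699, 10.2942, -5.0000)
after link 4: o_4 = (-0.0718, 16.1244, -5.0000)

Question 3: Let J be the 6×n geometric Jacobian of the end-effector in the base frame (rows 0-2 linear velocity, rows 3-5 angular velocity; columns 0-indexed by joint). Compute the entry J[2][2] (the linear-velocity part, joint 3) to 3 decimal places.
-1.000

prismatic axis z_2 = (0.0000,0.0000,-1.0000)
J_v[:, 2] = z_2; J_ω[:, 2] = (0,0,0)
entry J[2][2] = -1.0000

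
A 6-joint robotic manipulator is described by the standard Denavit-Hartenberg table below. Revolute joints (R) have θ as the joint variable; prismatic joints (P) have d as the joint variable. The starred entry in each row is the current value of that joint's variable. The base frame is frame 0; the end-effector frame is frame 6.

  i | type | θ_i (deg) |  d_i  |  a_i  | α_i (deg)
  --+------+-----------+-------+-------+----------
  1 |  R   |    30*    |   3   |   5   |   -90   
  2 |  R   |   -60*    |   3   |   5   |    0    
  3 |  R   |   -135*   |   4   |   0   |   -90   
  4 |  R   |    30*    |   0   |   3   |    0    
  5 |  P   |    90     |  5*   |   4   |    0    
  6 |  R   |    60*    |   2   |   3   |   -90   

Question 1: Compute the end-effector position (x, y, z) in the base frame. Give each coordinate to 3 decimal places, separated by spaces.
5.917 5.767 14.713

after link 1: o_1 = (4.3301, 2.5000, 3.0000)
after link 2: o_2 = (4.9952, 6.3481, 7.3301)
after link 3: o_3 = (2.9952, 9.8122, 7.3301)
after link 4: o_4 = (1.5719, 7.2584, 6.6577)
after link 5: o_5 = (3.8562, 4.5772, 12.0050)
after link 6: o_6 = (5.9175, 5.7673, 14.7133)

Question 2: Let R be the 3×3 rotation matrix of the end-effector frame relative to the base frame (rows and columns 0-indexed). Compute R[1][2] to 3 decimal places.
0.866

End-effector z-axis (col 2 of R) = (-0.5000,0.8660,0.0000)
R[1][2] = 0.8660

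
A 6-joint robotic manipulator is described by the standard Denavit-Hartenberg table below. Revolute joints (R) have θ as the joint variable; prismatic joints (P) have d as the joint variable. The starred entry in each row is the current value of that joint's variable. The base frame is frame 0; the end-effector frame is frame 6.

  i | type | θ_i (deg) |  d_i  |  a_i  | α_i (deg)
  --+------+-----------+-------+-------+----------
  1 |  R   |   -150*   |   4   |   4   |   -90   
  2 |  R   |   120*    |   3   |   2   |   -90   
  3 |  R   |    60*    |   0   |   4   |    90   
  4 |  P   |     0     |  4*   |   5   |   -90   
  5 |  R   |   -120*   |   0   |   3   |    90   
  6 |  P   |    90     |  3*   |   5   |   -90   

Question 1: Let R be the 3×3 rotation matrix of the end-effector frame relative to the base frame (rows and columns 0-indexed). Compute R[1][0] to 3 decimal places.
End-effector x-axis (col 0 of R) = (0.7500,0.4330,0.5000)
R[1][0] = 0.4330

0.433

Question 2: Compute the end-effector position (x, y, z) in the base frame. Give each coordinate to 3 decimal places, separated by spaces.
after link 1: o_1 = (-3.4641, -2.0000, 4.0000)
after link 2: o_2 = (-1.0981, -4.0981, 2.2679)
after link 3: o_3 = (-1.9641, -0.5981, 0.5359)
after link 4: o_4 = (-0.5466, 2.9109, -4.6292)
after link 5: o_5 = (1.4019, 1.0359, -5.9282)
after link 6: o_6 = (4.7769, 1.2524, -1.1782)

4.777 1.252 -1.178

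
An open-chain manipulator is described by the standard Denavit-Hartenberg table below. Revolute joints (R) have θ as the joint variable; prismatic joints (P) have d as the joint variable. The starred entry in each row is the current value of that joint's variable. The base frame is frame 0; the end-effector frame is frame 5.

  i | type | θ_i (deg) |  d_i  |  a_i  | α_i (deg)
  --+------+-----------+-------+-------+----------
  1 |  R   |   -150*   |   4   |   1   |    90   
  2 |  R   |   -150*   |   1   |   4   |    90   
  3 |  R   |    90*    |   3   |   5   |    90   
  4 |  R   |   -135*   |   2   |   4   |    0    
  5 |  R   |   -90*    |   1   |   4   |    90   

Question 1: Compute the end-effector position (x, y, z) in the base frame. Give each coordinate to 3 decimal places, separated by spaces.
after link 1: o_1 = (-0.8660, -0.5000, 4.0000)
after link 2: o_2 = (1.6340, 2.0981, 2.0000)
after link 3: o_3 = (0.4330, 7.1782, 4.5981)
after link 4: o_4 = (2.1225, 4.8876, 1.1486)
after link 5: o_5 = (5.5114, 3.5783, 3.0981)

5.511 3.578 3.098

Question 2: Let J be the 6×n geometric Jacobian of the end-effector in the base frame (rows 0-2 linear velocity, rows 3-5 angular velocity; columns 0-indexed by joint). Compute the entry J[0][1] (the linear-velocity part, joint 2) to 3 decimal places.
axis z_1 = (-0.5000,0.8660,0.0000); lever o_n−o_1 = (6.3775,4.0783,-0.9019)
cross product → J_v[:, 1] = (-0.7811,-0.4510,-7.5622)
J_ω[:, 1] = z_1
entry J[0][1] = -0.7811

-0.781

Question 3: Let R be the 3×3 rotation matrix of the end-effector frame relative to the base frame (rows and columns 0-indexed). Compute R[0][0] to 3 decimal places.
End-effector x-axis (col 0 of R) = (0.6597,-0.4356,0.6124)
R[0][0] = 0.6597

0.660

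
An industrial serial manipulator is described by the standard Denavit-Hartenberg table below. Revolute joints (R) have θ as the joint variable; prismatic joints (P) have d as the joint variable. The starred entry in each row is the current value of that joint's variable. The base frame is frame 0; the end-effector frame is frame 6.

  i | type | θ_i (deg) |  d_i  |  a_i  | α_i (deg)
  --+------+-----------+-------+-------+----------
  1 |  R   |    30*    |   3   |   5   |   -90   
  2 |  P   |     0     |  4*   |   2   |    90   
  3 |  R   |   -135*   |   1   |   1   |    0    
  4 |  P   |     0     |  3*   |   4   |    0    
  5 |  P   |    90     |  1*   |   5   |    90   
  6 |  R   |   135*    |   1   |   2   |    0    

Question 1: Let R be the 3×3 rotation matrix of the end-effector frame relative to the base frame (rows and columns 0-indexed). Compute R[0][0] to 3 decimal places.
-0.683

End-effector x-axis (col 0 of R) = (-0.6830,0.1830,0.7071)
R[0][0] = -0.6830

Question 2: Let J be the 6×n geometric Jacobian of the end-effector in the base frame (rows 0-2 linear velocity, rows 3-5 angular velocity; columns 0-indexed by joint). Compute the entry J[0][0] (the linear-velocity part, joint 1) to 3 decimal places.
axis z_0 = ẑ; lever o_n−o_0 = (5.9729,0.2405,9.4142)
cross product → J_v[:, 0] = (-0.2405,5.9729,0.0000)
J_ω[:, 0] = z_0
entry J[0][0] = -0.2405

-0.240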